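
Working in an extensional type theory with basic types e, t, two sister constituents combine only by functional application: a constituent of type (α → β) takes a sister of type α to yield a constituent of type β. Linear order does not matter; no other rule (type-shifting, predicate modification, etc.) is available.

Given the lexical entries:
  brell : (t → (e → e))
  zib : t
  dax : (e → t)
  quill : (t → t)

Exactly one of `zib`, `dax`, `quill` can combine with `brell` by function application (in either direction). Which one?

zib

zib — combines: brell : (t → (e → e)) takes zib : t as argument, giving (e → e).
dax : (e → t) — no; brell wants t, and dax wants e.
quill : (t → t) — no; brell wants t, and quill wants t.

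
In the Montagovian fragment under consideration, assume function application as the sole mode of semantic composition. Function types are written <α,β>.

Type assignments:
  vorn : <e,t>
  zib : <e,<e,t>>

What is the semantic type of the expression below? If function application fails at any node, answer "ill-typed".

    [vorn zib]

[vorn zib]: <e,t> with <e,<e,t>> — neither is a function whose domain matches the other; composition fails here.

ill-typed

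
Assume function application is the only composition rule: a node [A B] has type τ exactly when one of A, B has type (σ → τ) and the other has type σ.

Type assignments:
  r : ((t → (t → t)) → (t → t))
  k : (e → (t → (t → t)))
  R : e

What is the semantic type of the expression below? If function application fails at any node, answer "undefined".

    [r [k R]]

(t → t)

[k R] — k of type (e → (t → (t → t))) combines with R of type e: type (t → (t → t)).
[r [k R]] — r of type ((t → (t → t)) → (t → t)) combines with [k R] of type (t → (t → t)): type (t → t).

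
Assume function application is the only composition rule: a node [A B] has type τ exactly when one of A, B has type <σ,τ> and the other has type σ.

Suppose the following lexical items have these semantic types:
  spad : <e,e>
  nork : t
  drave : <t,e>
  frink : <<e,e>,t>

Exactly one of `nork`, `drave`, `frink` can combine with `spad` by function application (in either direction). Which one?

nork : t — no; spad wants e, and nork wants nothing (atomic).
drave : <t,e> — no; spad wants e, and drave wants t.
frink — combines: frink : <<e,e>,t> takes spad : <e,e> as argument, giving t.

frink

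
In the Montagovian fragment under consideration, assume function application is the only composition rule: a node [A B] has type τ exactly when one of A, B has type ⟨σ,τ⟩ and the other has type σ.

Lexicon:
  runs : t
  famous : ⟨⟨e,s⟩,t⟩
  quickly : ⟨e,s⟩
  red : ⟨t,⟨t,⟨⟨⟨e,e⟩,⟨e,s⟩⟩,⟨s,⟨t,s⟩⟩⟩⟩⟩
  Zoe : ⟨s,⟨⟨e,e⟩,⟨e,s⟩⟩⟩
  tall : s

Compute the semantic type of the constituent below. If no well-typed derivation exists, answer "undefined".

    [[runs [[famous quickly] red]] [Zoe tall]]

[famous quickly]: ⟨⟨e,s⟩,t⟩ applied to ⟨e,s⟩ yields t.
[[famous quickly] red]: ⟨t,⟨t,⟨⟨⟨e,e⟩,⟨e,s⟩⟩,⟨s,⟨t,s⟩⟩⟩⟩⟩ applied to t yields ⟨t,⟨⟨⟨e,e⟩,⟨e,s⟩⟩,⟨s,⟨t,s⟩⟩⟩⟩.
[runs [[famous quickly] red]]: ⟨t,⟨⟨⟨e,e⟩,⟨e,s⟩⟩,⟨s,⟨t,s⟩⟩⟩⟩ applied to t yields ⟨⟨⟨e,e⟩,⟨e,s⟩⟩,⟨s,⟨t,s⟩⟩⟩.
[Zoe tall]: ⟨s,⟨⟨e,e⟩,⟨e,s⟩⟩⟩ applied to s yields ⟨⟨e,e⟩,⟨e,s⟩⟩.
[[runs [[famous quickly] red]] [Zoe tall]]: ⟨⟨⟨e,e⟩,⟨e,s⟩⟩,⟨s,⟨t,s⟩⟩⟩ applied to ⟨⟨e,e⟩,⟨e,s⟩⟩ yields ⟨s,⟨t,s⟩⟩.

⟨s,⟨t,s⟩⟩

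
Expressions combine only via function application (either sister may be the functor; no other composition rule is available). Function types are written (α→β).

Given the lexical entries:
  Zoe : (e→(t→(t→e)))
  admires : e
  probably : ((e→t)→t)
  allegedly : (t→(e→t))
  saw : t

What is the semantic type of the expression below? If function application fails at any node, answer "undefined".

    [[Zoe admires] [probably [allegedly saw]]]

(t→e)

At [Zoe admires], Zoe : (e→(t→(t→e))) takes admires : e, giving (t→(t→e)).
At [allegedly saw], allegedly : (t→(e→t)) takes saw : t, giving (e→t).
At [probably [allegedly saw]], probably : ((e→t)→t) takes [allegedly saw] : (e→t), giving t.
At [[Zoe admires] [probably [allegedly saw]]], [Zoe admires] : (t→(t→e)) takes [probably [allegedly saw]] : t, giving (t→e).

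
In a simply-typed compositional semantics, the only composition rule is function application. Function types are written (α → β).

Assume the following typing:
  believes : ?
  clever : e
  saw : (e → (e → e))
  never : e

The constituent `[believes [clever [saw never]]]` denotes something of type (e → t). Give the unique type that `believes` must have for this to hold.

For [believes [clever [saw never]]] to have type (e → t) with [clever [saw never]] of type e, believes must be the function: believes : (e → (e → t)).

(e → (e → t))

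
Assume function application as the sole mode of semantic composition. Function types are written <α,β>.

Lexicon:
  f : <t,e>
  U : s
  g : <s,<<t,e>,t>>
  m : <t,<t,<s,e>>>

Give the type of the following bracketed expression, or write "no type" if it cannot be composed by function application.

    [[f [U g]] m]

<t,<s,e>>

[U g] — g of type <s,<<t,e>,t>> combines with U of type s: type <<t,e>,t>.
[f [U g]] — [U g] of type <<t,e>,t> combines with f of type <t,e>: type t.
[[f [U g]] m] — m of type <t,<t,<s,e>>> combines with [f [U g]] of type t: type <t,<s,e>>.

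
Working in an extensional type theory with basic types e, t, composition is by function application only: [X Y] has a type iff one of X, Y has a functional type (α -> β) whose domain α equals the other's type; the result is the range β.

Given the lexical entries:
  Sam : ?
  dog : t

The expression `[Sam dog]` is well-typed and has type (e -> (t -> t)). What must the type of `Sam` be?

[Sam dog] must have type (e -> (t -> t)). The sister dog has type t; that is not a function onto (e -> (t -> t)), so Sam must be the functor, of type (t -> (e -> (t -> t))).

(t -> (e -> (t -> t)))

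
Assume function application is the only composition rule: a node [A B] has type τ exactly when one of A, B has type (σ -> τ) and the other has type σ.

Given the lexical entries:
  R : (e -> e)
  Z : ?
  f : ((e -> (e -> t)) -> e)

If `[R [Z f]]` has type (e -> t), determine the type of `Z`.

(((e -> (e -> t)) -> e) -> ((e -> e) -> (e -> t)))

[R [Z f]] is required to be (e -> t). R : (e -> e) cannot yield (e -> t) as functor, so [Z f] : ((e -> e) -> (e -> t)).
[Z f] is required to be ((e -> e) -> (e -> t)). f : ((e -> (e -> t)) -> e) cannot yield ((e -> e) -> (e -> t)) as functor, so Z : (((e -> (e -> t)) -> e) -> ((e -> e) -> (e -> t))).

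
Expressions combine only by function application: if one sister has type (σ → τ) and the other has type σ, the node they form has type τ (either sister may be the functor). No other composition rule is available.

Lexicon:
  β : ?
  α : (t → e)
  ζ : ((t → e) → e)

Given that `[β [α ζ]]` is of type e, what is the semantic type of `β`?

At [β [α ζ]] (required: e): [α ζ] is e, which is not a function with range e; hence β is the functor — type (e → e).

(e → e)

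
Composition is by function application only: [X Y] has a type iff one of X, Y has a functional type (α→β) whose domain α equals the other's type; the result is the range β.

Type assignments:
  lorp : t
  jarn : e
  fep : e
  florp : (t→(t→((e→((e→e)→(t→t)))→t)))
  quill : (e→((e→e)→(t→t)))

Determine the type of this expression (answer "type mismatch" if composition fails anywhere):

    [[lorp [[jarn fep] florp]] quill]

type mismatch

[jarn fep]: e and e cannot combine by function application — type clash.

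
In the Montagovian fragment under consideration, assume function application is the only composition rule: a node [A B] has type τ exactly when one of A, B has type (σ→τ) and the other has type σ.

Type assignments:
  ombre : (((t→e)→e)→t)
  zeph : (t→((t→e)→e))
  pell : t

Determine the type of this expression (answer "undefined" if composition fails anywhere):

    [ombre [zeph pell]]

[zeph pell]: (t→((t→e)→e)) applied to t yields ((t→e)→e).
[ombre [zeph pell]]: (((t→e)→e)→t) applied to ((t→e)→e) yields t.

t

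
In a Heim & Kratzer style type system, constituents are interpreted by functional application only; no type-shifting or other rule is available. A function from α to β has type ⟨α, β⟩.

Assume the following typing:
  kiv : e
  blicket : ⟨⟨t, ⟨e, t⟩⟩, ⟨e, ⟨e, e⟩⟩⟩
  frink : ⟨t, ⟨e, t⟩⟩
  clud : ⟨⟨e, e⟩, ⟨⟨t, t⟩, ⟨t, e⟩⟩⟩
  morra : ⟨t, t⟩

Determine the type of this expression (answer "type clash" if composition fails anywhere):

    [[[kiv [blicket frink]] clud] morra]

[blicket frink]: functor blicket : ⟨⟨t, ⟨e, t⟩⟩, ⟨e, ⟨e, e⟩⟩⟩, argument frink : ⟨t, ⟨e, t⟩⟩; result ⟨e, ⟨e, e⟩⟩.
[kiv [blicket frink]]: functor [blicket frink] : ⟨e, ⟨e, e⟩⟩, argument kiv : e; result ⟨e, e⟩.
[[kiv [blicket frink]] clud]: functor clud : ⟨⟨e, e⟩, ⟨⟨t, t⟩, ⟨t, e⟩⟩⟩, argument [kiv [blicket frink]] : ⟨e, e⟩; result ⟨⟨t, t⟩, ⟨t, e⟩⟩.
[[[kiv [blicket frink]] clud] morra]: functor [[kiv [blicket frink]] clud] : ⟨⟨t, t⟩, ⟨t, e⟩⟩, argument morra : ⟨t, t⟩; result ⟨t, e⟩.

⟨t, e⟩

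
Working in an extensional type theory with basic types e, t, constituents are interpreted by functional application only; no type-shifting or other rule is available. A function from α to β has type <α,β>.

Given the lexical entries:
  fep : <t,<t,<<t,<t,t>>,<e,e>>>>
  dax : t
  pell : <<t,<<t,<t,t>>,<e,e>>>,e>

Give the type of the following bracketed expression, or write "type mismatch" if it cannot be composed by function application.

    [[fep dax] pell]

e

[fep dax]: functor fep : <t,<t,<<t,<t,t>>,<e,e>>>>, argument dax : t; result <t,<<t,<t,t>>,<e,e>>>.
[[fep dax] pell]: functor pell : <<t,<<t,<t,t>>,<e,e>>>,e>, argument [fep dax] : <t,<<t,<t,t>>,<e,e>>>; result e.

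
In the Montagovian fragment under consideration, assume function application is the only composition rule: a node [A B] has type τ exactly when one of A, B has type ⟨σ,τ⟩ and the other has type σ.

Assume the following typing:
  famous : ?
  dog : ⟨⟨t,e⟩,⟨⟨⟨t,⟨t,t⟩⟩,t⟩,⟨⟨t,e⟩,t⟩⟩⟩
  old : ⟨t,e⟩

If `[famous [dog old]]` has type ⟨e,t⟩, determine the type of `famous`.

⟨⟨⟨⟨t,⟨t,t⟩⟩,t⟩,⟨⟨t,e⟩,t⟩⟩,⟨e,t⟩⟩

For [famous [dog old]] to have type ⟨e,t⟩ with [dog old] of type ⟨⟨⟨t,⟨t,t⟩⟩,t⟩,⟨⟨t,e⟩,t⟩⟩, famous must be the function: famous : ⟨⟨⟨⟨t,⟨t,t⟩⟩,t⟩,⟨⟨t,e⟩,t⟩⟩,⟨e,t⟩⟩.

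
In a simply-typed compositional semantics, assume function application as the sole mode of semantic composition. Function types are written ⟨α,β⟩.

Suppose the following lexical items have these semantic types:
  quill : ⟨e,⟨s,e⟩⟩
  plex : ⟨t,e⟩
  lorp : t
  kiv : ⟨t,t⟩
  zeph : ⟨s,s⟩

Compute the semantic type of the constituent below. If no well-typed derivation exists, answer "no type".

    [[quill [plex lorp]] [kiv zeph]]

[plex lorp]: functor plex : ⟨t,e⟩, argument lorp : t; result e.
[quill [plex lorp]]: functor quill : ⟨e,⟨s,e⟩⟩, argument [plex lorp] : e; result ⟨s,e⟩.
At [kiv zeph]: neither ⟨t,t⟩ nor ⟨s,s⟩ can take the other as argument; the node is ill-typed.

no type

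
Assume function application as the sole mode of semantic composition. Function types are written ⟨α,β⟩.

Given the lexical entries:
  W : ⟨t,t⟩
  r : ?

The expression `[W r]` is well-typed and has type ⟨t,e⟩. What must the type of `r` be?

For [W r] to have type ⟨t,e⟩ with W of type ⟨t,t⟩, r must be the function: r : ⟨⟨t,t⟩,⟨t,e⟩⟩.

⟨⟨t,t⟩,⟨t,e⟩⟩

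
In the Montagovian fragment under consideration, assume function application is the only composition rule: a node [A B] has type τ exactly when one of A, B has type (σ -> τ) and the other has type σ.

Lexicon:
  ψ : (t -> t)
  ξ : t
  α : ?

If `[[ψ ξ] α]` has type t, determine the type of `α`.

At [[ψ ξ] α] (required: t): [ψ ξ] is t, which is not a function with range t; hence α is the functor — type (t -> t).

(t -> t)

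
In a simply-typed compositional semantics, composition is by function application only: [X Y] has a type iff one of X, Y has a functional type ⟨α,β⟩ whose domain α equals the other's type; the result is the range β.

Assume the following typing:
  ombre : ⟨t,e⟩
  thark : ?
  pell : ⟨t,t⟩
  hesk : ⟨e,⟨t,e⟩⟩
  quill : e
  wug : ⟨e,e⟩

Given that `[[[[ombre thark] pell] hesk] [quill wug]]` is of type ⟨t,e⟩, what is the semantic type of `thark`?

[[[[ombre thark] pell] hesk] [quill wug]] is required to be ⟨t,e⟩. [quill wug] : e cannot yield ⟨t,e⟩ as functor, so [[[ombre thark] pell] hesk] : ⟨e,⟨t,e⟩⟩.
[[[ombre thark] pell] hesk] is required to be ⟨e,⟨t,e⟩⟩. hesk : ⟨e,⟨t,e⟩⟩ cannot yield ⟨e,⟨t,e⟩⟩ as functor, so [[ombre thark] pell] : ⟨⟨e,⟨t,e⟩⟩,⟨e,⟨t,e⟩⟩⟩.
[[ombre thark] pell] is required to be ⟨⟨e,⟨t,e⟩⟩,⟨e,⟨t,e⟩⟩⟩. pell : ⟨t,t⟩ cannot yield ⟨⟨e,⟨t,e⟩⟩,⟨e,⟨t,e⟩⟩⟩ as functor, so [ombre thark] : ⟨⟨t,t⟩,⟨⟨e,⟨t,e⟩⟩,⟨e,⟨t,e⟩⟩⟩⟩.
[ombre thark] is required to be ⟨⟨t,t⟩,⟨⟨e,⟨t,e⟩⟩,⟨e,⟨t,e⟩⟩⟩⟩. ombre : ⟨t,e⟩ cannot yield ⟨⟨t,t⟩,⟨⟨e,⟨t,e⟩⟩,⟨e,⟨t,e⟩⟩⟩⟩ as functor, so thark : ⟨⟨t,e⟩,⟨⟨t,t⟩,⟨⟨e,⟨t,e⟩⟩,⟨e,⟨t,e⟩⟩⟩⟩⟩.

⟨⟨t,e⟩,⟨⟨t,t⟩,⟨⟨e,⟨t,e⟩⟩,⟨e,⟨t,e⟩⟩⟩⟩⟩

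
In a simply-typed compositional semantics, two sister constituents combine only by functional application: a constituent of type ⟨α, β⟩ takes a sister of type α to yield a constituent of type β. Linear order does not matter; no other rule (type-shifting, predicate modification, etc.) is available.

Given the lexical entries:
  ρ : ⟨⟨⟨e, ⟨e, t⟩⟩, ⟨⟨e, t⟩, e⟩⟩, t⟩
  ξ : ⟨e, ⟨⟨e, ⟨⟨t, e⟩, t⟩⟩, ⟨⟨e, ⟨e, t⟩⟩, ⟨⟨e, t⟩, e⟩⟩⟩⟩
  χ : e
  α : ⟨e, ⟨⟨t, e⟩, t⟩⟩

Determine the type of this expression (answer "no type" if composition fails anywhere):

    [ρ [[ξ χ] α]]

t

[ξ χ] — ξ of type ⟨e, ⟨⟨e, ⟨⟨t, e⟩, t⟩⟩, ⟨⟨e, ⟨e, t⟩⟩, ⟨⟨e, t⟩, e⟩⟩⟩⟩ combines with χ of type e: type ⟨⟨e, ⟨⟨t, e⟩, t⟩⟩, ⟨⟨e, ⟨e, t⟩⟩, ⟨⟨e, t⟩, e⟩⟩⟩.
[[ξ χ] α] — [ξ χ] of type ⟨⟨e, ⟨⟨t, e⟩, t⟩⟩, ⟨⟨e, ⟨e, t⟩⟩, ⟨⟨e, t⟩, e⟩⟩⟩ combines with α of type ⟨e, ⟨⟨t, e⟩, t⟩⟩: type ⟨⟨e, ⟨e, t⟩⟩, ⟨⟨e, t⟩, e⟩⟩.
[ρ [[ξ χ] α]] — ρ of type ⟨⟨⟨e, ⟨e, t⟩⟩, ⟨⟨e, t⟩, e⟩⟩, t⟩ combines with [[ξ χ] α] of type ⟨⟨e, ⟨e, t⟩⟩, ⟨⟨e, t⟩, e⟩⟩: type t.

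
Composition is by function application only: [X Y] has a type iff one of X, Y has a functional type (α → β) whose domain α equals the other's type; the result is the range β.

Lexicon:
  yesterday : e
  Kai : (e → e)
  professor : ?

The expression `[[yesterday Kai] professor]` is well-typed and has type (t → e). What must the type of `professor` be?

(e → (t → e))

For [[yesterday Kai] professor] to have type (t → e) with [yesterday Kai] of type e, professor must be the function: professor : (e → (t → e)).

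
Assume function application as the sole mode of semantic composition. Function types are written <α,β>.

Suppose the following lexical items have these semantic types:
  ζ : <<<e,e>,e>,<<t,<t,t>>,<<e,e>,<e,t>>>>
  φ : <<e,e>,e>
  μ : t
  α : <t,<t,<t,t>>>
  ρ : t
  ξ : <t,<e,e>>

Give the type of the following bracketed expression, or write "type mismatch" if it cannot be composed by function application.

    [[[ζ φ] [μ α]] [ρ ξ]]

<e,t>

[ζ φ]: ζ is <<<e,e>,e>,<<t,<t,t>>,<<e,e>,<e,t>>>>, φ is <<e,e>,e>; result <<t,<t,t>>,<<e,e>,<e,t>>>.
[μ α]: α is <t,<t,<t,t>>>, μ is t; result <t,<t,t>>.
[[ζ φ] [μ α]]: [ζ φ] is <<t,<t,t>>,<<e,e>,<e,t>>>, [μ α] is <t,<t,t>>; result <<e,e>,<e,t>>.
[ρ ξ]: ξ is <t,<e,e>>, ρ is t; result <e,e>.
[[[ζ φ] [μ α]] [ρ ξ]]: [[ζ φ] [μ α]] is <<e,e>,<e,t>>, [ρ ξ] is <e,e>; result <e,t>.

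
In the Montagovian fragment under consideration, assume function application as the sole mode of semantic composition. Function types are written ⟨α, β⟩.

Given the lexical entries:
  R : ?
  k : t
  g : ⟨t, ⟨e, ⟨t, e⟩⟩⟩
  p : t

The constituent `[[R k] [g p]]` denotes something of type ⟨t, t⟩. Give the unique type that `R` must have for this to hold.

⟨t, ⟨⟨e, ⟨t, e⟩⟩, ⟨t, t⟩⟩⟩

[[R k] [g p]] must have type ⟨t, t⟩. The sister [g p] has type ⟨e, ⟨t, e⟩⟩; that is not a function onto ⟨t, t⟩, so [R k] must be the functor, of type ⟨⟨e, ⟨t, e⟩⟩, ⟨t, t⟩⟩.
[R k] must have type ⟨⟨e, ⟨t, e⟩⟩, ⟨t, t⟩⟩. The sister k has type t; that is not a function onto ⟨⟨e, ⟨t, e⟩⟩, ⟨t, t⟩⟩, so R must be the functor, of type ⟨t, ⟨⟨e, ⟨t, e⟩⟩, ⟨t, t⟩⟩⟩.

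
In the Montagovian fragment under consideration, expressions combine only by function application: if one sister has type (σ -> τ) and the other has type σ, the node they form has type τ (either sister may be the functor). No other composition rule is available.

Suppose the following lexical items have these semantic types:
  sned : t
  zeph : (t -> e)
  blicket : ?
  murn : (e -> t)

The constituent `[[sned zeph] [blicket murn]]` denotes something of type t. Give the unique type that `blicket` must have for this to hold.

[[sned zeph] [blicket murn]] must have type t. The sister [sned zeph] has type e; that is not a function onto t, so [blicket murn] must be the functor, of type (e -> t).
[blicket murn] must have type (e -> t). The sister murn has type (e -> t); that is not a function onto (e -> t), so blicket must be the functor, of type ((e -> t) -> (e -> t)).

((e -> t) -> (e -> t))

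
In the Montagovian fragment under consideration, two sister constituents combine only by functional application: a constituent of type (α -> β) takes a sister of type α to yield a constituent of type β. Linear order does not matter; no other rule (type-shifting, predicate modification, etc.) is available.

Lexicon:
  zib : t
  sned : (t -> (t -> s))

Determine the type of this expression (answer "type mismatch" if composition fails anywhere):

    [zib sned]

[zib sned]: sned is (t -> (t -> s)), zib is t; result (t -> s).

(t -> s)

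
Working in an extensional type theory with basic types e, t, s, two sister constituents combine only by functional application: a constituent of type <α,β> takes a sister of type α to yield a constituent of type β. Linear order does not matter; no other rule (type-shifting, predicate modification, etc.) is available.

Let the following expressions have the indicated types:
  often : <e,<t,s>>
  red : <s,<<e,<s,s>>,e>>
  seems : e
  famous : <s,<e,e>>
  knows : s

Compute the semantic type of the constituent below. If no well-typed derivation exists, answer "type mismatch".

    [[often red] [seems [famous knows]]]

type mismatch

[often red]: <e,<t,s>> and <s,<<e,<s,s>>,e>> cannot combine by function application — type clash.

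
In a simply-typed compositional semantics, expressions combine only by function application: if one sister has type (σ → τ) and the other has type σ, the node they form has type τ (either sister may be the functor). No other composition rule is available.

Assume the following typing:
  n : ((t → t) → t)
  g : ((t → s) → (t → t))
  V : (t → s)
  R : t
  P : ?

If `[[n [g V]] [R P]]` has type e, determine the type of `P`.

At [[n [g V]] [R P]] (required: e): [n [g V]] is t, which is not a function with range e; hence [R P] is the functor — type (t → e).
At [R P] (required: (t → e)): R is t, which is not a function with range (t → e); hence P is the functor — type (t → (t → e)).

(t → (t → e))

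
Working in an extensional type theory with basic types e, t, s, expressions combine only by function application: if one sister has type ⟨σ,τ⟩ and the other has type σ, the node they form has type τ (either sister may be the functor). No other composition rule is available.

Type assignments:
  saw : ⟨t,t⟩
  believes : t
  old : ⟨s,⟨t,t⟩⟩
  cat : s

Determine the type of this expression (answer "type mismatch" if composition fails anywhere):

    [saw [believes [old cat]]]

[old cat]: ⟨s,⟨t,t⟩⟩ applied to s yields ⟨t,t⟩.
[believes [old cat]]: ⟨t,t⟩ applied to t yields t.
[saw [believes [old cat]]]: ⟨t,t⟩ applied to t yields t.

t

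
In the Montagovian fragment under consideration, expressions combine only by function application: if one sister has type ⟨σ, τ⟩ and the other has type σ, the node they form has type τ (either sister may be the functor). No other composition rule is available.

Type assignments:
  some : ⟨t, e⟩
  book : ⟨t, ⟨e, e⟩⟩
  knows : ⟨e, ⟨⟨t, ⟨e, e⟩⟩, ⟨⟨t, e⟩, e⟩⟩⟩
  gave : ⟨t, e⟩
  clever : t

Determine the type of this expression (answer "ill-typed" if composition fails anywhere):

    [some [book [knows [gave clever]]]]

[gave clever]: ⟨t, e⟩ applied to t yields e.
[knows [gave clever]]: ⟨e, ⟨⟨t, ⟨e, e⟩⟩, ⟨⟨t, e⟩, e⟩⟩⟩ applied to e yields ⟨⟨t, ⟨e, e⟩⟩, ⟨⟨t, e⟩, e⟩⟩.
[book [knows [gave clever]]]: ⟨⟨t, ⟨e, e⟩⟩, ⟨⟨t, e⟩, e⟩⟩ applied to ⟨t, ⟨e, e⟩⟩ yields ⟨⟨t, e⟩, e⟩.
[some [book [knows [gave clever]]]]: ⟨⟨t, e⟩, e⟩ applied to ⟨t, e⟩ yields e.

e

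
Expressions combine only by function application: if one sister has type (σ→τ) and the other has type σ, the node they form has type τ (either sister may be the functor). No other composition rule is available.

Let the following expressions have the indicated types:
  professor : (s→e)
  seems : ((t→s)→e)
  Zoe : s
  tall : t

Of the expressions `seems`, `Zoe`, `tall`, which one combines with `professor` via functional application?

seems : ((t→s)→e) — professor needs s; seems needs (t→s); neither fits.
Zoe — combines: professor : (s→e) takes Zoe : s as argument, giving e.
tall : t — professor needs s; tall needs nothing (atomic); neither fits.

Zoe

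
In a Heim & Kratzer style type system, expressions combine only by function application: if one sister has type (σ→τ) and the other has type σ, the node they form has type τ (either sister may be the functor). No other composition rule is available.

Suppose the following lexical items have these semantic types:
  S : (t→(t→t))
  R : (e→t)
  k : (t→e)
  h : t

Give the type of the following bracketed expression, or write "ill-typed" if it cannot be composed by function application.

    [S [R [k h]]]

(t→t)

[k h]: k is (t→e), h is t; result e.
[R [k h]]: R is (e→t), [k h] is e; result t.
[S [R [k h]]]: S is (t→(t→t)), [R [k h]] is t; result (t→t).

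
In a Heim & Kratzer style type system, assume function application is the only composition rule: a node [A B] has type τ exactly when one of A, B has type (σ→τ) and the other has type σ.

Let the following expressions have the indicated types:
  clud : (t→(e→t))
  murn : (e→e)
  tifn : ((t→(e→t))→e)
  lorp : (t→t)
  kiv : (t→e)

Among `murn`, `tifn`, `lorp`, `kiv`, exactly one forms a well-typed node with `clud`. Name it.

murn : (e→e) — clud needs t; murn needs e; neither fits.
tifn — combines: tifn : ((t→(e→t))→e) takes clud : (t→(e→t)) as argument, giving e.
lorp : (t→t) — clud needs t; lorp needs t; neither fits.
kiv : (t→e) — clud needs t; kiv needs t; neither fits.

tifn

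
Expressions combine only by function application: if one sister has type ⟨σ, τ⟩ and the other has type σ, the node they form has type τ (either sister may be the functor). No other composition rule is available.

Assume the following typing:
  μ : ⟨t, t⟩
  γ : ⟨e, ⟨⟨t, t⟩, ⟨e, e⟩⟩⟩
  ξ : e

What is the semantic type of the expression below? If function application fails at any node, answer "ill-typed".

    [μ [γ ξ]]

[γ ξ]: γ is ⟨e, ⟨⟨t, t⟩, ⟨e, e⟩⟩⟩, ξ is e; result ⟨⟨t, t⟩, ⟨e, e⟩⟩.
[μ [γ ξ]]: [γ ξ] is ⟨⟨t, t⟩, ⟨e, e⟩⟩, μ is ⟨t, t⟩; result ⟨e, e⟩.

⟨e, e⟩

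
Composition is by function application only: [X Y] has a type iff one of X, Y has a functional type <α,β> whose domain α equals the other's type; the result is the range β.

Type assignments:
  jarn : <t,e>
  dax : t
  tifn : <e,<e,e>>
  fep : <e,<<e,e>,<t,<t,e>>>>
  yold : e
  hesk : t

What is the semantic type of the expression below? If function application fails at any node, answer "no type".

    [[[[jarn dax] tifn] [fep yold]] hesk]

[jarn dax]: <t,e> applied to t yields e.
[[jarn dax] tifn]: <e,<e,e>> applied to e yields <e,e>.
[fep yold]: <e,<<e,e>,<t,<t,e>>>> applied to e yields <<e,e>,<t,<t,e>>>.
[[[jarn dax] tifn] [fep yold]]: <<e,e>,<t,<t,e>>> applied to <e,e> yields <t,<t,e>>.
[[[[jarn dax] tifn] [fep yold]] hesk]: <t,<t,e>> applied to t yields <t,e>.

<t,e>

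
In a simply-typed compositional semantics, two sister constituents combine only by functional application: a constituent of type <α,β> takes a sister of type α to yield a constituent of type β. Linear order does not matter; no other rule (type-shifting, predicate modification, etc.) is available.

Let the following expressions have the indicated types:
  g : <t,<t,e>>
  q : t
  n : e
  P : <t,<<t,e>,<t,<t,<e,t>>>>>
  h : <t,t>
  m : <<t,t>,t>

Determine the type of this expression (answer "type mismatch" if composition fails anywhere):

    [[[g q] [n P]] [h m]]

[g q]: <t,<t,e>> applied to t yields <t,e>.
[n P]: e with <t,<<t,e>,<t,<t,<e,t>>>>> — neither is a function whose domain matches the other; composition fails here.

type mismatch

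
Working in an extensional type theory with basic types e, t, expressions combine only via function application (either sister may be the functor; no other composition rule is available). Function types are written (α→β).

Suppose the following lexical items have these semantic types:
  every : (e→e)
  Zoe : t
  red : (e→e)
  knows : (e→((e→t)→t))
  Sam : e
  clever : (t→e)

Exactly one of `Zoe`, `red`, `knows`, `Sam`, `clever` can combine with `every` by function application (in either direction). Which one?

Sam

Zoe : t — does not combine with every.
red : (e→e) — does not combine with every.
knows : (e→((e→t)→t)) — does not combine with every.
Sam — combines: every : (e→e) takes Sam : e as argument, giving e.
clever : (t→e) — does not combine with every.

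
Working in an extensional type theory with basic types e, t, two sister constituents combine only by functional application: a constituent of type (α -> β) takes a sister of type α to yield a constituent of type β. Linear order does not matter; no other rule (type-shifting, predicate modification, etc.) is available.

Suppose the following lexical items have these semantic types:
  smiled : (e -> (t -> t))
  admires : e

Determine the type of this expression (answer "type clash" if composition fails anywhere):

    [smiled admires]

[smiled admires] — smiled of type (e -> (t -> t)) combines with admires of type e: type (t -> t).

(t -> t)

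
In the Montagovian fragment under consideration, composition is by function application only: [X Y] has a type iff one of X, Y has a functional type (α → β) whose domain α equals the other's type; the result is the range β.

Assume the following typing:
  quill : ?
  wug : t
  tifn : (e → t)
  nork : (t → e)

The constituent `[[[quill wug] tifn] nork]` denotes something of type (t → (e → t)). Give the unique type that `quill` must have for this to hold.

(t → ((e → t) → ((t → e) → (t → (e → t)))))

At [[[quill wug] tifn] nork] (required: (t → (e → t))): nork is (t → e), which is not a function with range (t → (e → t)); hence [[quill wug] tifn] is the functor — type ((t → e) → (t → (e → t))).
At [[quill wug] tifn] (required: ((t → e) → (t → (e → t)))): tifn is (e → t), which is not a function with range ((t → e) → (t → (e → t))); hence [quill wug] is the functor — type ((e → t) → ((t → e) → (t → (e → t)))).
At [quill wug] (required: ((e → t) → ((t → e) → (t → (e → t))))): wug is t, which is not a function with range ((e → t) → ((t → e) → (t → (e → t)))); hence quill is the functor — type (t → ((e → t) → ((t → e) → (t → (e → t))))).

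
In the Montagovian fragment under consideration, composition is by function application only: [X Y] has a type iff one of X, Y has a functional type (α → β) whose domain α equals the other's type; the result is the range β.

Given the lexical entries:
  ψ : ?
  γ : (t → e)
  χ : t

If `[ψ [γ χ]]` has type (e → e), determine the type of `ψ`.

(e → (e → e))

For [ψ [γ χ]] to have type (e → e) with [γ χ] of type e, ψ must be the function: ψ : (e → (e → e)).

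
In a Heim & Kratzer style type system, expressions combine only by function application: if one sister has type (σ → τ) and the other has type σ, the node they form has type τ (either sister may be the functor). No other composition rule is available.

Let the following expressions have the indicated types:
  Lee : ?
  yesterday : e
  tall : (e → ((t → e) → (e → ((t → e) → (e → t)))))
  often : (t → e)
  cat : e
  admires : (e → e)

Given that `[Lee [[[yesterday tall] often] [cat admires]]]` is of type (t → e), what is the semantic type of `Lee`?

[Lee [[[yesterday tall] often] [cat admires]]] is required to be (t → e). [[[yesterday tall] often] [cat admires]] : ((t → e) → (e → t)) cannot yield (t → e) as functor, so Lee : (((t → e) → (e → t)) → (t → e)).

(((t → e) → (e → t)) → (t → e))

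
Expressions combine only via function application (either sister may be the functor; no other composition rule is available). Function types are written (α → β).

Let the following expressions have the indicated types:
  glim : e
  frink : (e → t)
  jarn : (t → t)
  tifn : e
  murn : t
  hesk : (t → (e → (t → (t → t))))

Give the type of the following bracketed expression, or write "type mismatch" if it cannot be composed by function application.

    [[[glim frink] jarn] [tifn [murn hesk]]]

[glim frink] — frink of type (e → t) combines with glim of type e: type t.
[[glim frink] jarn] — jarn of type (t → t) combines with [glim frink] of type t: type t.
[murn hesk] — hesk of type (t → (e → (t → (t → t)))) combines with murn of type t: type (e → (t → (t → t))).
[tifn [murn hesk]] — [murn hesk] of type (e → (t → (t → t))) combines with tifn of type e: type (t → (t → t)).
[[[glim frink] jarn] [tifn [murn hesk]]] — [tifn [murn hesk]] of type (t → (t → t)) combines with [[glim frink] jarn] of type t: type (t → t).

(t → t)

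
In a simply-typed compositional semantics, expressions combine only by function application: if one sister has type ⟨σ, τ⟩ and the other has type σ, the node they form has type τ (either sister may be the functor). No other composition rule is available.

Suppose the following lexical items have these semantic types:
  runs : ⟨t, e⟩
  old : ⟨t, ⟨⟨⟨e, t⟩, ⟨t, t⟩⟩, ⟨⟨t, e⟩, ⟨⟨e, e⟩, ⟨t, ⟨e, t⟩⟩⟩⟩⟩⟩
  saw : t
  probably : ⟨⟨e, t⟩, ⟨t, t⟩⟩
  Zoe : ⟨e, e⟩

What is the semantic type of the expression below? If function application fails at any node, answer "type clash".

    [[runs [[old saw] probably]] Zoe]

At [old saw], old : ⟨t, ⟨⟨⟨e, t⟩, ⟨t, t⟩⟩, ⟨⟨t, e⟩, ⟨⟨e, e⟩, ⟨t, ⟨e, t⟩⟩⟩⟩⟩⟩ takes saw : t, giving ⟨⟨⟨e, t⟩, ⟨t, t⟩⟩, ⟨⟨t, e⟩, ⟨⟨e, e⟩, ⟨t, ⟨e, t⟩⟩⟩⟩⟩.
At [[old saw] probably], [old saw] : ⟨⟨⟨e, t⟩, ⟨t, t⟩⟩, ⟨⟨t, e⟩, ⟨⟨e, e⟩, ⟨t, ⟨e, t⟩⟩⟩⟩⟩ takes probably : ⟨⟨e, t⟩, ⟨t, t⟩⟩, giving ⟨⟨t, e⟩, ⟨⟨e, e⟩, ⟨t, ⟨e, t⟩⟩⟩⟩.
At [runs [[old saw] probably]], [[old saw] probably] : ⟨⟨t, e⟩, ⟨⟨e, e⟩, ⟨t, ⟨e, t⟩⟩⟩⟩ takes runs : ⟨t, e⟩, giving ⟨⟨e, e⟩, ⟨t, ⟨e, t⟩⟩⟩.
At [[runs [[old saw] probably]] Zoe], [runs [[old saw] probably]] : ⟨⟨e, e⟩, ⟨t, ⟨e, t⟩⟩⟩ takes Zoe : ⟨e, e⟩, giving ⟨t, ⟨e, t⟩⟩.

⟨t, ⟨e, t⟩⟩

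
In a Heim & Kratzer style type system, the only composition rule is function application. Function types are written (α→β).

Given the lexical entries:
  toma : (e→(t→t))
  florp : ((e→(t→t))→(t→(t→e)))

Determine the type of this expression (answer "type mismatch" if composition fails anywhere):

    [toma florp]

[toma florp]: ((e→(t→t))→(t→(t→e))) applied to (e→(t→t)) yields (t→(t→e)).

(t→(t→e))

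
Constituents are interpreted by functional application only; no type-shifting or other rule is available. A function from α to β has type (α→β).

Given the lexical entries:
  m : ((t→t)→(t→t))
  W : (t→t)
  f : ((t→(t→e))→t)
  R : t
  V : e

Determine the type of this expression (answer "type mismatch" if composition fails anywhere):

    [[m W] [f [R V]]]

type mismatch

[m W]: m is ((t→t)→(t→t)), W is (t→t); result (t→t).
[R V]: t with e — neither is a function whose domain matches the other; composition fails here.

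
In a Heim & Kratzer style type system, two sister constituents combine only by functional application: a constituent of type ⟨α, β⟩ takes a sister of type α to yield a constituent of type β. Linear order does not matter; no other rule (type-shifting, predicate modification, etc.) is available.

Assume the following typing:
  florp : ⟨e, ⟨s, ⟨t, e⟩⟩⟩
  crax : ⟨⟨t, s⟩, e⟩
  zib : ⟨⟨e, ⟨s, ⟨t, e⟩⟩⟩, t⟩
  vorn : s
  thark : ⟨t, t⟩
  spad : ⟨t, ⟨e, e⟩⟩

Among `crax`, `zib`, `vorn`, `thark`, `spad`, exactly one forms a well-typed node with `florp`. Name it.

zib

crax : ⟨⟨t, s⟩, e⟩ — neither side's domain matches the other.
zib — combines: zib : ⟨⟨e, ⟨s, ⟨t, e⟩⟩⟩, t⟩ takes florp : ⟨e, ⟨s, ⟨t, e⟩⟩⟩ as argument, giving t.
vorn : s — neither side's domain matches the other.
thark : ⟨t, t⟩ — neither side's domain matches the other.
spad : ⟨t, ⟨e, e⟩⟩ — neither side's domain matches the other.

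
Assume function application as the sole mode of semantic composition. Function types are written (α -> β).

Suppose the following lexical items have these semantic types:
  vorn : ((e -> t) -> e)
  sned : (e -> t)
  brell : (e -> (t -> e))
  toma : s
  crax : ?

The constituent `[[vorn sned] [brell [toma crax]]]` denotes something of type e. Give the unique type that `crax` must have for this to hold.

For [[vorn sned] [brell [toma crax]]] to have type e with [vorn sned] of type e, [brell [toma crax]] must be the function: [brell [toma crax]] : (e -> e).
For [brell [toma crax]] to have type (e -> e) with brell of type (e -> (t -> e)), [toma crax] must be the function: [toma crax] : ((e -> (t -> e)) -> (e -> e)).
For [toma crax] to have type ((e -> (t -> e)) -> (e -> e)) with toma of type s, crax must be the function: crax : (s -> ((e -> (t -> e)) -> (e -> e))).

(s -> ((e -> (t -> e)) -> (e -> e)))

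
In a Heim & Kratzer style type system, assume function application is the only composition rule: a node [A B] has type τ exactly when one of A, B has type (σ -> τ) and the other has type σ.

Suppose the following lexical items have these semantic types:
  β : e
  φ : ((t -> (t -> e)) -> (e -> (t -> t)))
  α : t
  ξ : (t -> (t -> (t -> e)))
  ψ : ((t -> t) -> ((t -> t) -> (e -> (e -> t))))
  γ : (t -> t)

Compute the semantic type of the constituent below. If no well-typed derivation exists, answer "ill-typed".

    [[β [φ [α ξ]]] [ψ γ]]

At [α ξ], ξ : (t -> (t -> (t -> e))) takes α : t, giving (t -> (t -> e)).
At [φ [α ξ]], φ : ((t -> (t -> e)) -> (e -> (t -> t))) takes [α ξ] : (t -> (t -> e)), giving (e -> (t -> t)).
At [β [φ [α ξ]]], [φ [α ξ]] : (e -> (t -> t)) takes β : e, giving (t -> t).
At [ψ γ], ψ : ((t -> t) -> ((t -> t) -> (e -> (e -> t)))) takes γ : (t -> t), giving ((t -> t) -> (e -> (e -> t))).
At [[β [φ [α ξ]]] [ψ γ]], [ψ γ] : ((t -> t) -> (e -> (e -> t))) takes [β [φ [α ξ]]] : (t -> t), giving (e -> (e -> t)).

(e -> (e -> t))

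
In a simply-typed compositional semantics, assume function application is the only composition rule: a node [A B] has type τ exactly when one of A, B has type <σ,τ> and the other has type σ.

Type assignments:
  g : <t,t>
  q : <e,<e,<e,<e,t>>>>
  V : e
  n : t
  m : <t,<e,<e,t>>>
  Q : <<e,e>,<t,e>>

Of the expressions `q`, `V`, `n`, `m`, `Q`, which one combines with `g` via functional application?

n

q : <e,<e,<e,<e,t>>>> — neither side's domain matches the other.
V : e — neither side's domain matches the other.
n — combines: g : <t,t> takes n : t as argument, giving t.
m : <t,<e,<e,t>>> — neither side's domain matches the other.
Q : <<e,e>,<t,e>> — neither side's domain matches the other.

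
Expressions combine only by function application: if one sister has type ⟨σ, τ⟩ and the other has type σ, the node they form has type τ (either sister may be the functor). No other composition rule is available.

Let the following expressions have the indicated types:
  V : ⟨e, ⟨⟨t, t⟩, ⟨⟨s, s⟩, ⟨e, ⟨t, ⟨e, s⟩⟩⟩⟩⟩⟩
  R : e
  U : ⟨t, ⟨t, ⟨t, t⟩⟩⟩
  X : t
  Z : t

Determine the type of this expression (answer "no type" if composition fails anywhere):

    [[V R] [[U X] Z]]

[V R] — V of type ⟨e, ⟨⟨t, t⟩, ⟨⟨s, s⟩, ⟨e, ⟨t, ⟨e, s⟩⟩⟩⟩⟩⟩ combines with R of type e: type ⟨⟨t, t⟩, ⟨⟨s, s⟩, ⟨e, ⟨t, ⟨e, s⟩⟩⟩⟩⟩.
[U X] — U of type ⟨t, ⟨t, ⟨t, t⟩⟩⟩ combines with X of type t: type ⟨t, ⟨t, t⟩⟩.
[[U X] Z] — [U X] of type ⟨t, ⟨t, t⟩⟩ combines with Z of type t: type ⟨t, t⟩.
[[V R] [[U X] Z]] — [V R] of type ⟨⟨t, t⟩, ⟨⟨s, s⟩, ⟨e, ⟨t, ⟨e, s⟩⟩⟩⟩⟩ combines with [[U X] Z] of type ⟨t, t⟩: type ⟨⟨s, s⟩, ⟨e, ⟨t, ⟨e, s⟩⟩⟩⟩.

⟨⟨s, s⟩, ⟨e, ⟨t, ⟨e, s⟩⟩⟩⟩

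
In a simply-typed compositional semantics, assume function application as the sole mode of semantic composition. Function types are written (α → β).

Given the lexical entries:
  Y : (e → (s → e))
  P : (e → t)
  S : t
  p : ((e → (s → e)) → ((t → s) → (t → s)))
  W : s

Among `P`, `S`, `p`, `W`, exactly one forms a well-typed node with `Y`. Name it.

p

P : (e → t) — neither side's domain matches the other.
S : t — neither side's domain matches the other.
p — combines: p : ((e → (s → e)) → ((t → s) → (t → s))) takes Y : (e → (s → e)) as argument, giving ((t → s) → (t → s)).
W : s — neither side's domain matches the other.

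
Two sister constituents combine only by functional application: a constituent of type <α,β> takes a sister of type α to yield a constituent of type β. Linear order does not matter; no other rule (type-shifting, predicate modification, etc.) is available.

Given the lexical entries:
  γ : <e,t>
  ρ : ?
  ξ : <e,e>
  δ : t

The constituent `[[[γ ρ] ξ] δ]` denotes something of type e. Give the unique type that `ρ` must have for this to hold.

<<e,t>,<<e,e>,<t,e>>>

[[[γ ρ] ξ] δ] must have type e. The sister δ has type t; that is not a function onto e, so [[γ ρ] ξ] must be the functor, of type <t,e>.
[[γ ρ] ξ] must have type <t,e>. The sister ξ has type <e,e>; that is not a function onto <t,e>, so [γ ρ] must be the functor, of type <<e,e>,<t,e>>.
[γ ρ] must have type <<e,e>,<t,e>>. The sister γ has type <e,t>; that is not a function onto <<e,e>,<t,e>>, so ρ must be the functor, of type <<e,t>,<<e,e>,<t,e>>>.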